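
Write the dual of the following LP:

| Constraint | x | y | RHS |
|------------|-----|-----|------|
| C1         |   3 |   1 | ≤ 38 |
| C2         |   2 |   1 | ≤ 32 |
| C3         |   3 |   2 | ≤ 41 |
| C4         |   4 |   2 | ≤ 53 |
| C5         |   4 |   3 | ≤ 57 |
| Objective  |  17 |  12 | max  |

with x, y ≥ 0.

Primal max cᵀx s.t. Ax ≤ b, x ≥ 0  →  Dual min bᵀy s.t. Aᵀy ≥ c, y ≥ 0.

Minimize: z = 38y1 + 32y2 + 41y3 + 53y4 + 57y5

Subject to:
  3y1 + 2y2 + 3y3 + 4y4 + 4y5 ≥ 17
  y1 + y2 + 2y3 + 2y4 + 3y5 ≥ 12
  y1, y2, y3, y4, y5 ≥ 0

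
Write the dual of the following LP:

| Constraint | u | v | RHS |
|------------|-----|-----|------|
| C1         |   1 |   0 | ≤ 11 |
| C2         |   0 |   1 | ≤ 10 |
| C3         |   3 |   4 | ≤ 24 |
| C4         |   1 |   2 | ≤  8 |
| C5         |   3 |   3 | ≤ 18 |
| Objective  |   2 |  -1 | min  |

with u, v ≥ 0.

Primal min cᵀx s.t. Ax ≤ b, x ≥ 0  →  Dual max −bᵀy s.t. Aᵀy ≥ −c, y ≥ 0.

Maximize: z = -11y1 - 10y2 - 24y3 - 8y4 - 18y5

Subject to:
  y1 + 3y3 + y4 + 3y5 ≥ -2
  y2 + 4y3 + 2y4 + 3y5 ≥ 1
  y1, y2, y3, y4, y5 ≥ 0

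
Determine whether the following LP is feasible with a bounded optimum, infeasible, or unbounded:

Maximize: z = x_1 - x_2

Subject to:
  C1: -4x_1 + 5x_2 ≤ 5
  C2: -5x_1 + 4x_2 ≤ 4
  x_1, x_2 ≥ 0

Unbounded (objective can increase without bound)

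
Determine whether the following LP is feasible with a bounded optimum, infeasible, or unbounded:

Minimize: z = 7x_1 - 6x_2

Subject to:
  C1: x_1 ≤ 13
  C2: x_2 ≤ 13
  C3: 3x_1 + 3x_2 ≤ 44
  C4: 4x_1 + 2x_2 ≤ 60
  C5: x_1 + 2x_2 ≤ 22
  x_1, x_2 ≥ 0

Feasible with a bounded optimal solution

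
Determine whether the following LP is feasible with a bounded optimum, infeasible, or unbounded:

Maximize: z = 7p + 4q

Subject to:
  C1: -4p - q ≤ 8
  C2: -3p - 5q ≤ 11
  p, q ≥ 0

Unbounded (objective can increase without bound)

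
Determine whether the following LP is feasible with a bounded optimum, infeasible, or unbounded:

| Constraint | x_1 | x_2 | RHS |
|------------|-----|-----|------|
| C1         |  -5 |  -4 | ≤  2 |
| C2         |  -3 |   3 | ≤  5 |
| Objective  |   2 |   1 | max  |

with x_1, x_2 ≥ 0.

Unbounded (objective can increase without bound)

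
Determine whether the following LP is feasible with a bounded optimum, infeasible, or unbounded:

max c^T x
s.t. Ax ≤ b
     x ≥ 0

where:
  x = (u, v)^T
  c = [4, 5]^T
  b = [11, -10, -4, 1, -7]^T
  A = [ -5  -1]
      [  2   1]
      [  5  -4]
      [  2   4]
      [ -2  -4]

Infeasible (no feasible solution exists)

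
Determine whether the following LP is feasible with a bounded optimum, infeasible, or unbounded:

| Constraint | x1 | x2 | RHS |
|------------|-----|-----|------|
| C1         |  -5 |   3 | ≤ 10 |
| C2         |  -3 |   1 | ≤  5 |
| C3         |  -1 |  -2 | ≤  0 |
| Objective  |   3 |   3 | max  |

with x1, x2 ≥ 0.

Unbounded (objective can increase without bound)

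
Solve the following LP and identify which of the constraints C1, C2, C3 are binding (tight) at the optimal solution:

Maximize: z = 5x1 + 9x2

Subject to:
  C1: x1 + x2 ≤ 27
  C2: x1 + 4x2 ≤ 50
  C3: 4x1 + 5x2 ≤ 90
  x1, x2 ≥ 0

At x1 = 10, x2 = 10, compute slack b - a·x for each constraint:
  C1: 27 − 20 = 7  (slack)
  C2: 50 − 50 = 0  (binding)
  C3: 90 − 90 = 0  (binding)

Optimal: x1 = 10, x2 = 10
Binding: C2, C3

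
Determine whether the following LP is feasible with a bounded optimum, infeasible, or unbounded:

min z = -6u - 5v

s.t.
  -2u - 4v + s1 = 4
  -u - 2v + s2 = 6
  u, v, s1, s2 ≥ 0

Unbounded (objective can decrease without bound)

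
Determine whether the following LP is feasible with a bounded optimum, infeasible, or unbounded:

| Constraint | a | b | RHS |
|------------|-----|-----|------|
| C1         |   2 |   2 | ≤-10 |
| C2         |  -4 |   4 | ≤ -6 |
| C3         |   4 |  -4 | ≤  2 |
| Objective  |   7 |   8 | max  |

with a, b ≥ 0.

Infeasible (no feasible solution exists)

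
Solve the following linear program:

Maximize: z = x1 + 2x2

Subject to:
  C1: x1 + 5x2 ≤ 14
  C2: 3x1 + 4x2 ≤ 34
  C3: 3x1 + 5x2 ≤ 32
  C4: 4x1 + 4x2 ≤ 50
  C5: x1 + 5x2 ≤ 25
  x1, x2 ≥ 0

Evaluate the objective at each vertex of the feasible region:
  z(0, 0) = 0
  z(10.67, 0) = 10.67
  z(9, 1) = 11  ←
  z(0, 2.8) = 5.6
The maximum is at x1 = 9, x2 = 1.

x1 = 9, x2 = 1, z = 11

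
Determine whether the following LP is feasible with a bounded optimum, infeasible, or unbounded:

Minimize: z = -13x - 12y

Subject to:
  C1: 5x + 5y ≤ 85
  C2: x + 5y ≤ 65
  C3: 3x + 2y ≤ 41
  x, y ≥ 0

Feasible with a bounded optimal solution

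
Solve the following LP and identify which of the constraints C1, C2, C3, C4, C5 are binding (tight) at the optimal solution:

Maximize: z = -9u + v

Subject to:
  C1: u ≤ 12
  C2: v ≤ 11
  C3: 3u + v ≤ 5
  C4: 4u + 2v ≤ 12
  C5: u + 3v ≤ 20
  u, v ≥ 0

At u = 0, v = 5, compute slack b - a·x for each constraint:
  C1: 12 − 0 = 12  (slack)
  C2: 11 − 5 = 6  (slack)
  C3: 5 − 5 = 0  (binding)
  C4: 12 − 10 = 2  (slack)
  C5: 20 − 15 = 5  (slack)

Optimal: u = 0, v = 5
Binding: C3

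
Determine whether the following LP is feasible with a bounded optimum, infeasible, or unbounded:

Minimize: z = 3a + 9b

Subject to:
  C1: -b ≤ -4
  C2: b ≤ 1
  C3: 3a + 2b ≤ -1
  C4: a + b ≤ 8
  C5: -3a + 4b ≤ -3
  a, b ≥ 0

Infeasible (no feasible solution exists)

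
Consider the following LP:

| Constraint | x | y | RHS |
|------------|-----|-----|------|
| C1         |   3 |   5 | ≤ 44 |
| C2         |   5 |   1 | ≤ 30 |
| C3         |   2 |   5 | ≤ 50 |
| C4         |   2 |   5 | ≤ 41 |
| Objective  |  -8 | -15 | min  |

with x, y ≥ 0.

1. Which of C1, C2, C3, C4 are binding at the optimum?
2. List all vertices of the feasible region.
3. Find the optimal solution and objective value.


1. C1, C4
2. (0, 0), (6, 0), (4.818, 5.909), (3, 7), (0, 8.2)
3. x = 3, y = 7, z = -129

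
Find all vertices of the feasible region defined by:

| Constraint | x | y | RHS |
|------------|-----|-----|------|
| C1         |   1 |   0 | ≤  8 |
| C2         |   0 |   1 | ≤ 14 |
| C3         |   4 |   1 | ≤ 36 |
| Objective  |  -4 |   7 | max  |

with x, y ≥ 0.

(0, 0), (8, 0), (8, 4), (5.5, 14), (0, 14)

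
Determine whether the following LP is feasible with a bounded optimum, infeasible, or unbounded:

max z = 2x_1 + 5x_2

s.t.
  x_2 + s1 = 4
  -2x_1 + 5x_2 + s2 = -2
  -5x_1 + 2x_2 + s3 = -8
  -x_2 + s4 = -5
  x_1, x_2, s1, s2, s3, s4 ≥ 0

Infeasible (no feasible solution exists)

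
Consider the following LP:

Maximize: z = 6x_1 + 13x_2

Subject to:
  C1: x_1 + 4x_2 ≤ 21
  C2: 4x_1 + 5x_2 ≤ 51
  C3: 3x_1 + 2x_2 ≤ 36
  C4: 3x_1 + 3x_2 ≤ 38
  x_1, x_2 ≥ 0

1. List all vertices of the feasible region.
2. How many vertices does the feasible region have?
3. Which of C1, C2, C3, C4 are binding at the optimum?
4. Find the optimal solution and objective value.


1. (0, 0), (12, 0), (11.14, 1.286), (9, 3), (0, 5.25)
2. 5
3. C1, C2
4. x_1 = 9, x_2 = 3, z = 93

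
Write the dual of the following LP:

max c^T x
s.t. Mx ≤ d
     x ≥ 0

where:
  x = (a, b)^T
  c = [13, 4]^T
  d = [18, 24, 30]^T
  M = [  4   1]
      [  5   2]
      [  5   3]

Primal max cᵀx s.t. Ax ≤ b, x ≥ 0  →  Dual min bᵀy s.t. Aᵀy ≥ c, y ≥ 0.

Minimize: z = 18y1 + 24y2 + 30y3

Subject to:
  4y1 + 5y2 + 5y3 ≥ 13
  y1 + 2y2 + 3y3 ≥ 4
  y1, y2, y3 ≥ 0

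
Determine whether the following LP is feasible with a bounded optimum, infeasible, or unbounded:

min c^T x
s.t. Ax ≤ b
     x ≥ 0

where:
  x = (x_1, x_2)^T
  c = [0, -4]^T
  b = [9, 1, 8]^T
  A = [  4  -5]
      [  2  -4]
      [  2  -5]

Unbounded (objective can decrease without bound)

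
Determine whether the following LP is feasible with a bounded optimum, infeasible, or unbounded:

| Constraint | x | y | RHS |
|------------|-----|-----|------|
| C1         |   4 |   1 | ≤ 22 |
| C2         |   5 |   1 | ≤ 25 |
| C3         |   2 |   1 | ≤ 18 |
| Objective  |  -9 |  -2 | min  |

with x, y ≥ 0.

Feasible with a bounded optimal solution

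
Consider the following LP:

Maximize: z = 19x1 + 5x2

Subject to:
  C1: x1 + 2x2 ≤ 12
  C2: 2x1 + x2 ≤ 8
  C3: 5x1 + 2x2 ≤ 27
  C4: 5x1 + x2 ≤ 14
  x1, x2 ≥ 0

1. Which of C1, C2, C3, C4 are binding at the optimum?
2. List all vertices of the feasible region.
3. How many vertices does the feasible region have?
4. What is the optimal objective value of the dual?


1. C2, C4
2. (0, 0), (2.8, 0), (2, 4), (1.333, 5.333), (0, 6)
3. 5
4. 58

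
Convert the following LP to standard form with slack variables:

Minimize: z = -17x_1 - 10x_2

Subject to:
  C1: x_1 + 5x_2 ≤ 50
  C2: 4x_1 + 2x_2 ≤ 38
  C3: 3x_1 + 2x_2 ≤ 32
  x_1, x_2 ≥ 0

min z = -17x_1 - 10x_2

s.t.
  x_1 + 5x_2 + s1 = 50
  4x_1 + 2x_2 + s2 = 38
  3x_1 + 2x_2 + s3 = 32
  x_1, x_2, s1, s2, s3 ≥ 0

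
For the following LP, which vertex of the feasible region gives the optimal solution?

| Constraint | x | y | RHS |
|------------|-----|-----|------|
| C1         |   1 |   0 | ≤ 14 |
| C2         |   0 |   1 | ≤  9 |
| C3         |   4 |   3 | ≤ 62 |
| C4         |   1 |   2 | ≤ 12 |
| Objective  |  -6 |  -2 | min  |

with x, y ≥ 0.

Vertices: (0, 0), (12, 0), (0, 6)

Evaluate the objective at each vertex of the feasible region:
  z(0, 0) = 0
  z(12, 0) = -72  ←
  z(0, 6) = -12
The minimum is at x = 12, y = 0.

(12, 0)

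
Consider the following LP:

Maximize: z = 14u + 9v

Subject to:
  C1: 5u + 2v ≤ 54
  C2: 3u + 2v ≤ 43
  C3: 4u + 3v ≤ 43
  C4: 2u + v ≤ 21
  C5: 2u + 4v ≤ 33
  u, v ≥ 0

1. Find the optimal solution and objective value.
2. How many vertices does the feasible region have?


1. u = 10, v = 1, z = 149
2. 5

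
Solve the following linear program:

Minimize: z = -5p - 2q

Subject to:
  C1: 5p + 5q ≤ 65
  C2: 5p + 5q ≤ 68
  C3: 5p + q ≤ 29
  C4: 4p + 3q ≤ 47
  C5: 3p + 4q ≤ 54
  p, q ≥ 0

Evaluate the objective at each vertex of the feasible region:
  z(0, 0) = 0
  z(5.8, 0) = -29
  z(4, 9) = -38  ←
  z(0, 13) = -26
The minimum is at p = 4, q = 9.

p = 4, q = 9, z = -38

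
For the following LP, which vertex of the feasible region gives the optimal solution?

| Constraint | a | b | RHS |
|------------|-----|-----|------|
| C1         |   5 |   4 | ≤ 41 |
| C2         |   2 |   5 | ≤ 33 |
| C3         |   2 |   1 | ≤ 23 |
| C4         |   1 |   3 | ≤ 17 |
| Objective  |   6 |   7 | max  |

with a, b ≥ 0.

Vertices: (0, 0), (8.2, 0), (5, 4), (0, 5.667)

Evaluate the objective at each vertex of the feasible region:
  z(0, 0) = 0
  z(8.2, 0) = 49.2
  z(5, 4) = 58  ←
  z(0, 5.667) = 39.67
The maximum is at a = 5, b = 4.

(5, 4)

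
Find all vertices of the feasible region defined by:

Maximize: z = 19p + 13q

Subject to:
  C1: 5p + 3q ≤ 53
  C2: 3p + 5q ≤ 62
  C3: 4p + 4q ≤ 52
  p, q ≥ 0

(0, 0), (10.6, 0), (7, 6), (1.5, 11.5), (0, 12.4)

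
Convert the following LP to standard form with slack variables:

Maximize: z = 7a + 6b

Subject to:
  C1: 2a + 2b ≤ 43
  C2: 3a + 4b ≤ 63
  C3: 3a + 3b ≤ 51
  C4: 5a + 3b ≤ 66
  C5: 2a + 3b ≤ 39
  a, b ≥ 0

max z = 7a + 6b

s.t.
  2a + 2b + s1 = 43
  3a + 4b + s2 = 63
  3a + 3b + s3 = 51
  5a + 3b + s4 = 66
  2a + 3b + s5 = 39
  a, b, s1, s2, s3, s4, s5 ≥ 0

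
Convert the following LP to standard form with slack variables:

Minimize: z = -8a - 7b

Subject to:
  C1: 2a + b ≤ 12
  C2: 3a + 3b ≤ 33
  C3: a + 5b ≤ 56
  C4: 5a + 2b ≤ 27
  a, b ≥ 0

min z = -8a - 7b

s.t.
  2a + b + s1 = 12
  3a + 3b + s2 = 33
  a + 5b + s3 = 56
  5a + 2b + s4 = 27
  a, b, s1, s2, s3, s4 ≥ 0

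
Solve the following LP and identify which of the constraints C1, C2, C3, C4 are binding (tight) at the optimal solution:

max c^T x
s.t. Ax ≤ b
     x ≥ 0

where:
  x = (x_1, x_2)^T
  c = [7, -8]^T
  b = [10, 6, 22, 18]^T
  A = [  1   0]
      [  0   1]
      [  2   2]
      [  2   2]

At x_1 = 9, x_2 = 0, compute slack b - a·x for each constraint:
  C1: 10 − 9 = 1  (slack)
  C2: 6 − 0 = 6  (slack)
  C3: 22 − 18 = 4  (slack)
  C4: 18 − 18 = 0  (binding)

Optimal: x_1 = 9, x_2 = 0
Binding: C4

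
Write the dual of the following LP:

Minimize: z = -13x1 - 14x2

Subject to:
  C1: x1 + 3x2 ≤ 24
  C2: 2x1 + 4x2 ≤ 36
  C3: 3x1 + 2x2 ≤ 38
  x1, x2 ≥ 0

Primal min cᵀx s.t. Ax ≤ b, x ≥ 0  →  Dual max −bᵀy s.t. Aᵀy ≥ −c, y ≥ 0.

Maximize: z = -24y1 - 36y2 - 38y3

Subject to:
  y1 + 2y2 + 3y3 ≥ 13
  3y1 + 4y2 + 2y3 ≥ 14
  y1, y2, y3 ≥ 0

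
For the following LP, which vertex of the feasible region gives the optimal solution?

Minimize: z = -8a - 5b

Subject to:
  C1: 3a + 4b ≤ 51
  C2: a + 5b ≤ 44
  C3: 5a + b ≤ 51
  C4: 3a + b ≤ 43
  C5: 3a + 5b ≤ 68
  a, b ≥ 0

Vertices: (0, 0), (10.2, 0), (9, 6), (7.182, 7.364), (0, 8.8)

Evaluate the objective at each vertex of the feasible region:
  z(0, 0) = 0
  z(10.2, 0) = -81.6
  z(9, 6) = -102  ←
  z(7.182, 7.364) = -94.27
  z(0, 8.8) = -44
The minimum is at a = 9, b = 6.

(9, 6)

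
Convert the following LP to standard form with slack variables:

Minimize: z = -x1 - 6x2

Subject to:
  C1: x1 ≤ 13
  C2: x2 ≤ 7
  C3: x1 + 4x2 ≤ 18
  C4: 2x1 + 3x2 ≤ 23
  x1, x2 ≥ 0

min z = -x1 - 6x2

s.t.
  x1 + s1 = 13
  x2 + s2 = 7
  x1 + 4x2 + s3 = 18
  2x1 + 3x2 + s4 = 23
  x1, x2, s1, s2, s3, s4 ≥ 0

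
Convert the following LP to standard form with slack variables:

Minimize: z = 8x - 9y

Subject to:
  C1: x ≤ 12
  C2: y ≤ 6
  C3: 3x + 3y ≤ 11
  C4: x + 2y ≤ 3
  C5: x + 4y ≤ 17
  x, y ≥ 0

min z = 8x - 9y

s.t.
  x + s1 = 12
  y + s2 = 6
  3x + 3y + s3 = 11
  x + 2y + s4 = 3
  x + 4y + s5 = 17
  x, y, s1, s2, s3, s4, s5 ≥ 0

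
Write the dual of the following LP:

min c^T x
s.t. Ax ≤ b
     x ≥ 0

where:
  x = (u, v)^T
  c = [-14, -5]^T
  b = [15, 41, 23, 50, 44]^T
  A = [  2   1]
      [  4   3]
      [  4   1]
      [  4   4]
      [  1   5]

Primal min cᵀx s.t. Ax ≤ b, x ≥ 0  →  Dual max −bᵀy s.t. Aᵀy ≥ −c, y ≥ 0.

Maximize: z = -15y1 - 41y2 - 23y3 - 50y4 - 44y5

Subject to:
  2y1 + 4y2 + 4y3 + 4y4 + y5 ≥ 14
  y1 + 3y2 + y3 + 4y4 + 5y5 ≥ 5
  y1, y2, y3, y4, y5 ≥ 0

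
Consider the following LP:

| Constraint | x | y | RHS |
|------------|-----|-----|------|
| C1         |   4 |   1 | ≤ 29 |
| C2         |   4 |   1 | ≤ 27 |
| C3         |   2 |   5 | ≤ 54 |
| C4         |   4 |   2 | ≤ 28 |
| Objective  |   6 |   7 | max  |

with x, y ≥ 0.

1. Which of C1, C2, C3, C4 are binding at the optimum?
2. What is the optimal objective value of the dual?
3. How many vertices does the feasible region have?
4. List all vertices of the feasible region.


1. C3, C4
2. 82
3. 5
4. (0, 0), (6.75, 0), (6.5, 1), (2, 10), (0, 10.8)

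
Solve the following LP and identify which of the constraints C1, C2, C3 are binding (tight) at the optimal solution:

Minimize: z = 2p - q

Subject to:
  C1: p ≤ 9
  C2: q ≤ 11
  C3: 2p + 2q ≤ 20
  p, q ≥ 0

At p = 0, q = 10, compute slack b - a·x for each constraint:
  C1: 9 − 0 = 9  (slack)
  C2: 11 − 10 = 1  (slack)
  C3: 20 − 20 = 0  (binding)

Optimal: p = 0, q = 10
Binding: C3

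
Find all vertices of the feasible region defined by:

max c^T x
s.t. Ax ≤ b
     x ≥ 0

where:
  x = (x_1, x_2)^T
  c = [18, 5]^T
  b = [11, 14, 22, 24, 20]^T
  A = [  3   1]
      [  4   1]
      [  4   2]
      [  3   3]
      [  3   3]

(0, 0), (3.5, 0), (3, 2), (2.167, 4.5), (0, 6.667)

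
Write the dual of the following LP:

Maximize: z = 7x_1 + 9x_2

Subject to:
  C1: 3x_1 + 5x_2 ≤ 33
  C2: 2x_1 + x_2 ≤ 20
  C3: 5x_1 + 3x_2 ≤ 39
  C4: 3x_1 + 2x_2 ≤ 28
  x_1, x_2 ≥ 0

Primal max cᵀx s.t. Ax ≤ b, x ≥ 0  →  Dual min bᵀy s.t. Aᵀy ≥ c, y ≥ 0.

Minimize: z = 33y1 + 20y2 + 39y3 + 28y4

Subject to:
  3y1 + 2y2 + 5y3 + 3y4 ≥ 7
  5y1 + y2 + 3y3 + 2y4 ≥ 9
  y1, y2, y3, y4 ≥ 0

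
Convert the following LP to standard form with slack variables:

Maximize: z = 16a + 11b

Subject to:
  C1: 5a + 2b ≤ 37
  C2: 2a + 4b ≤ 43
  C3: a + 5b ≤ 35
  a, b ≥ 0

max z = 16a + 11b

s.t.
  5a + 2b + s1 = 37
  2a + 4b + s2 = 43
  a + 5b + s3 = 35
  a, b, s1, s2, s3 ≥ 0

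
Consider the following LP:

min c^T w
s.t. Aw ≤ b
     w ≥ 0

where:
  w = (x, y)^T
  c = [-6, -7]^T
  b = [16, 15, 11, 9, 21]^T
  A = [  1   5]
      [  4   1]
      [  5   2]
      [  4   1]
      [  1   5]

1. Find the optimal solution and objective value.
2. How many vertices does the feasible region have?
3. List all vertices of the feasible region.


1. x = 1, y = 3, z = -27
2. 4
3. (0, 0), (2.2, 0), (1, 3), (0, 3.2)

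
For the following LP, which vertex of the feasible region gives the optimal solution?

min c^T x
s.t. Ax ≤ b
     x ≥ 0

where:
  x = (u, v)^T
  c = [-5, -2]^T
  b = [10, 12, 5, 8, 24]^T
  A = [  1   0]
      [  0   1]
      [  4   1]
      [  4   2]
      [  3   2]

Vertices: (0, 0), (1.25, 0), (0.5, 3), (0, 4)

Evaluate the objective at each vertex of the feasible region:
  z(0, 0) = 0
  z(1.25, 0) = -6.25
  z(0.5, 3) = -8.5  ←
  z(0, 4) = -8
The minimum is at u = 0.5, v = 3.

(0.5, 3)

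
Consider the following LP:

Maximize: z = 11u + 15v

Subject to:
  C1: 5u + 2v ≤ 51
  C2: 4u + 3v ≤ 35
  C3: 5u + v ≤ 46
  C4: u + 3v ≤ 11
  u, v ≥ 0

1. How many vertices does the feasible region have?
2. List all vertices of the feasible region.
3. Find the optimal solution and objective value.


1. 4
2. (0, 0), (8.75, 0), (8, 1), (0, 3.667)
3. u = 8, v = 1, z = 103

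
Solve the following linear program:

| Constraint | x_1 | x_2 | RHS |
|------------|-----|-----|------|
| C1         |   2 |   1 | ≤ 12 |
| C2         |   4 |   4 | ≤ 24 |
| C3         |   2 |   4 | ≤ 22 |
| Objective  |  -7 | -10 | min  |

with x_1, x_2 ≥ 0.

Evaluate the objective at each vertex of the feasible region:
  z(0, 0) = 0
  z(6, 0) = -42
  z(1, 5) = -57  ←
  z(0, 5.5) = -55
The minimum is at x_1 = 1, x_2 = 5.

x_1 = 1, x_2 = 5, z = -57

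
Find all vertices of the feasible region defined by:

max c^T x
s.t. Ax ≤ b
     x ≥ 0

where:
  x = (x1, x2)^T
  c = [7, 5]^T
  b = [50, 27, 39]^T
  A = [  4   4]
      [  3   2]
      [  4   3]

(0, 0), (9, 0), (3, 9), (1.5, 11), (0, 12.5)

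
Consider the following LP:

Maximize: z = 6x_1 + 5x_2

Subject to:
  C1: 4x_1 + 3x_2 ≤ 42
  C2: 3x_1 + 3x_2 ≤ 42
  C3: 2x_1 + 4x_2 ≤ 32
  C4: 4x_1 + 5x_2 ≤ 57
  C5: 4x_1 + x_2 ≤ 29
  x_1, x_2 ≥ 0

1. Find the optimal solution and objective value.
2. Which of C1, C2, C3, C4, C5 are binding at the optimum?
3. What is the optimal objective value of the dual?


1. x_1 = 6, x_2 = 5, z = 61
2. C3, C5
3. 61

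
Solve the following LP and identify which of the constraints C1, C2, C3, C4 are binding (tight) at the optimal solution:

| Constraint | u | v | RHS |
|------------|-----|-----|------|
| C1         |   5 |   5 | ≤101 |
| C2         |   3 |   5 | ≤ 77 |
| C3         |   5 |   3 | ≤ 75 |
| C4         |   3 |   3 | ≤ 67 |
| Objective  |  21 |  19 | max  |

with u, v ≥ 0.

At u = 9, v = 10, compute slack b - a·x for each constraint:
  C1: 101 − 95 = 6  (slack)
  C2: 77 − 77 = 0  (binding)
  C3: 75 − 75 = 0  (binding)
  C4: 67 − 57 = 10  (slack)

Optimal: u = 9, v = 10
Binding: C2, C3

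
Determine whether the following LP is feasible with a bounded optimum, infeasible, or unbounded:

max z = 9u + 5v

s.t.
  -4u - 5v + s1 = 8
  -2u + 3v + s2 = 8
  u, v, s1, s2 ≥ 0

Unbounded (objective can increase without bound)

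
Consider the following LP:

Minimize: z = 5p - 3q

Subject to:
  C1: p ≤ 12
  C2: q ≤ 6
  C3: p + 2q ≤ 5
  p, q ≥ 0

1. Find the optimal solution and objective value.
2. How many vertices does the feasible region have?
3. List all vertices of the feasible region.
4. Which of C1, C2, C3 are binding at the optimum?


1. p = 0, q = 2.5, z = -7.5
2. 3
3. (0, 0), (5, 0), (0, 2.5)
4. C3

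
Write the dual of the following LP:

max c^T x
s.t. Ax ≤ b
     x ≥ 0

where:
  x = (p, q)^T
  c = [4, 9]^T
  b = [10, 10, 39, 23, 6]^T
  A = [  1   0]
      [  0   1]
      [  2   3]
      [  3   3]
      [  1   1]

Primal max cᵀx s.t. Ax ≤ b, x ≥ 0  →  Dual min bᵀy s.t. Aᵀy ≥ c, y ≥ 0.

Minimize: z = 10y1 + 10y2 + 39y3 + 23y4 + 6y5

Subject to:
  y1 + 2y3 + 3y4 + y5 ≥ 4
  y2 + 3y3 + 3y4 + y5 ≥ 9
  y1, y2, y3, y4, y5 ≥ 0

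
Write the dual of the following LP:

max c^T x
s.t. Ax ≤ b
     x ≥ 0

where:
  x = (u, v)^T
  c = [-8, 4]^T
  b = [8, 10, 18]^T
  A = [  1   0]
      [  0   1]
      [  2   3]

Primal max cᵀx s.t. Ax ≤ b, x ≥ 0  →  Dual min bᵀy s.t. Aᵀy ≥ c, y ≥ 0.

Minimize: z = 8y1 + 10y2 + 18y3

Subject to:
  y1 + 2y3 ≥ -8
  y2 + 3y3 ≥ 4
  y1, y2, y3 ≥ 0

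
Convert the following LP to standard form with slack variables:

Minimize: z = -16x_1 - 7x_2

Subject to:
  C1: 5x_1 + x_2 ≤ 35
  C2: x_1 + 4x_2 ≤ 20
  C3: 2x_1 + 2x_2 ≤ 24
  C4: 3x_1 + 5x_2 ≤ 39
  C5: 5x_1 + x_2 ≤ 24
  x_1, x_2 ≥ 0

min z = -16x_1 - 7x_2

s.t.
  5x_1 + x_2 + s1 = 35
  x_1 + 4x_2 + s2 = 20
  2x_1 + 2x_2 + s3 = 24
  3x_1 + 5x_2 + s4 = 39
  5x_1 + x_2 + s5 = 24
  x_1, x_2, s1, s2, s3, s4, s5 ≥ 0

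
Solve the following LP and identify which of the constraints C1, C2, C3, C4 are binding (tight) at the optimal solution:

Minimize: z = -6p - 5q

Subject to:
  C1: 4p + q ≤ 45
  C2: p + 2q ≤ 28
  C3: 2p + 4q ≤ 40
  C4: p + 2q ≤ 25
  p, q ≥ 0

At p = 10, q = 5, compute slack b - a·x for each constraint:
  C1: 45 − 45 = 0  (binding)
  C2: 28 − 20 = 8  (slack)
  C3: 40 − 40 = 0  (binding)
  C4: 25 − 20 = 5  (slack)

Optimal: p = 10, q = 5
Binding: C1, C3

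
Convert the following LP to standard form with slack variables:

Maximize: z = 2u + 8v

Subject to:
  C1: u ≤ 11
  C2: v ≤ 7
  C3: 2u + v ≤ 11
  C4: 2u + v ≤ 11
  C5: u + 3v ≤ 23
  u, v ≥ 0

max z = 2u + 8v

s.t.
  u + s1 = 11
  v + s2 = 7
  2u + v + s3 = 11
  2u + v + s4 = 11
  u + 3v + s5 = 23
  u, v, s1, s2, s3, s4, s5 ≥ 0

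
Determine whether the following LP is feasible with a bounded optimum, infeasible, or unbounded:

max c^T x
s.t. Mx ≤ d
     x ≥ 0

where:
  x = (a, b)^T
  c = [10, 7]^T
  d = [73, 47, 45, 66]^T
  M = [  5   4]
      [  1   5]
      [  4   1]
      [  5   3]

Feasible with a bounded optimal solution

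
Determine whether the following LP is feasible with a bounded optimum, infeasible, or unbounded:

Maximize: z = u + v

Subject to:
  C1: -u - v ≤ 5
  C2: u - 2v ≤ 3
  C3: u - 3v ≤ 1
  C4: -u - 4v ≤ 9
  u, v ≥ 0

Unbounded (objective can increase without bound)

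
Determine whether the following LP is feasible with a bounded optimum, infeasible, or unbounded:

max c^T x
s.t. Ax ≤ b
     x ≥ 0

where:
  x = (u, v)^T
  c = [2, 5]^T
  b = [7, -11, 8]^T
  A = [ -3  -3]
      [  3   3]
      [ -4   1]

Infeasible (no feasible solution exists)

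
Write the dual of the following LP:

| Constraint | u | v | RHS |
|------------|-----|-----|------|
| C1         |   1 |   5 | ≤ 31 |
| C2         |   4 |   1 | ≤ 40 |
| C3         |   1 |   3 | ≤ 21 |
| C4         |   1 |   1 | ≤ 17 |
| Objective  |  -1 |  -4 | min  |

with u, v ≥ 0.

Primal min cᵀx s.t. Ax ≤ b, x ≥ 0  →  Dual max −bᵀy s.t. Aᵀy ≥ −c, y ≥ 0.

Maximize: z = -31y1 - 40y2 - 21y3 - 17y4

Subject to:
  y1 + 4y2 + y3 + y4 ≥ 1
  5y1 + y2 + 3y3 + y4 ≥ 4
  y1, y2, y3, y4 ≥ 0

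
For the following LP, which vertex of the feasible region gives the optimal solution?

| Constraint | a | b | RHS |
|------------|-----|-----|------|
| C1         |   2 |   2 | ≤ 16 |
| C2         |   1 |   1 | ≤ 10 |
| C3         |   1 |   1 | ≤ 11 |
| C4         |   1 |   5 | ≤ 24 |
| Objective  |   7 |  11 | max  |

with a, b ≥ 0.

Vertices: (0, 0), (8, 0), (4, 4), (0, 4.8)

Evaluate the objective at each vertex of the feasible region:
  z(0, 0) = 0
  z(8, 0) = 56
  z(4, 4) = 72  ←
  z(0, 4.8) = 52.8
The maximum is at a = 4, b = 4.

(4, 4)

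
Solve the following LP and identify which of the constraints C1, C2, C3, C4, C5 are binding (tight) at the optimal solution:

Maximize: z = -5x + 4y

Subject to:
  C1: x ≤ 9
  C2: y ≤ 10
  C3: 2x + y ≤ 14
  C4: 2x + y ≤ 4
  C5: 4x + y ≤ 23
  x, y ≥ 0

At x = 0, y = 4, compute slack b - a·x for each constraint:
  C1: 9 − 0 = 9  (slack)
  C2: 10 − 4 = 6  (slack)
  C3: 14 − 4 = 10  (slack)
  C4: 4 − 4 = 0  (binding)
  C5: 23 − 4 = 19  (slack)

Optimal: x = 0, y = 4
Binding: C4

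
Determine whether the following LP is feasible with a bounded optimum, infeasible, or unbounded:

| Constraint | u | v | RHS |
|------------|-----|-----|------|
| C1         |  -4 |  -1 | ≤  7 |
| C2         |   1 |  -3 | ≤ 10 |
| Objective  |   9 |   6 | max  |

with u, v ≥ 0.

Unbounded (objective can increase without bound)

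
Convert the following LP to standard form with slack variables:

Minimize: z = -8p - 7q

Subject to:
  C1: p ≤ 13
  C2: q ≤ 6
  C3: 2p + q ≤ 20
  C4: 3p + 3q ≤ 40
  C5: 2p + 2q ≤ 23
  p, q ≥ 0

min z = -8p - 7q

s.t.
  p + s1 = 13
  q + s2 = 6
  2p + q + s3 = 20
  3p + 3q + s4 = 40
  2p + 2q + s5 = 23
  p, q, s1, s2, s3, s4, s5 ≥ 0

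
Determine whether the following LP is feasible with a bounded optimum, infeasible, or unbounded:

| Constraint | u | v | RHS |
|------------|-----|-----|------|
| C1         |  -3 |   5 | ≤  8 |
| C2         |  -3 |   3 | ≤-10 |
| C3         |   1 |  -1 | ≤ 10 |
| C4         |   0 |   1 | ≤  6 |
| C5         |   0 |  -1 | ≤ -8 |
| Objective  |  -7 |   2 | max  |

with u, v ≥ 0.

Infeasible (no feasible solution exists)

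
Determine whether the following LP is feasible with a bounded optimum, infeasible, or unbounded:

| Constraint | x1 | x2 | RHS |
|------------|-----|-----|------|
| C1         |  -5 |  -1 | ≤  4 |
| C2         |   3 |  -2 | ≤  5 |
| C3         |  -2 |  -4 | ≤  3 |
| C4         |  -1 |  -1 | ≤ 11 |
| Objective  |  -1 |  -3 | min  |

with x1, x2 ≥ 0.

Unbounded (objective can decrease without bound)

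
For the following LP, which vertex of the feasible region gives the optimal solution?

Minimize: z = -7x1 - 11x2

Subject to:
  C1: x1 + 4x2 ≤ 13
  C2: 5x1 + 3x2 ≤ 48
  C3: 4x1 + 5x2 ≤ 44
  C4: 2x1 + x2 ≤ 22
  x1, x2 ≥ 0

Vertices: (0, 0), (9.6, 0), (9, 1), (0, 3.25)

Evaluate the objective at each vertex of the feasible region:
  z(0, 0) = 0
  z(9.6, 0) = -67.2
  z(9, 1) = -74  ←
  z(0, 3.25) = -35.75
The minimum is at x1 = 9, x2 = 1.

(9, 1)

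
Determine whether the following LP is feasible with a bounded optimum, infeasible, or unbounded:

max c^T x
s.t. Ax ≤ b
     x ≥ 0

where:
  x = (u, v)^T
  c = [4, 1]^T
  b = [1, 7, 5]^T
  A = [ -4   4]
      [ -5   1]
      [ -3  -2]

Unbounded (objective can increase without bound)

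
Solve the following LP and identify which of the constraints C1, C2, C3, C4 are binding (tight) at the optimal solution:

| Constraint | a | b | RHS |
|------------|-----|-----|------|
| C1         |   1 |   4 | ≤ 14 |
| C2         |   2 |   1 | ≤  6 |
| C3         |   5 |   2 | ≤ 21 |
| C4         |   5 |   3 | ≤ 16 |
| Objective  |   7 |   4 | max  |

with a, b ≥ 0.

At a = 2, b = 2, compute slack b - a·x for each constraint:
  C1: 14 − 10 = 4  (slack)
  C2: 6 − 6 = 0  (binding)
  C3: 21 − 14 = 7  (slack)
  C4: 16 − 16 = 0  (binding)

Optimal: a = 2, b = 2
Binding: C2, C4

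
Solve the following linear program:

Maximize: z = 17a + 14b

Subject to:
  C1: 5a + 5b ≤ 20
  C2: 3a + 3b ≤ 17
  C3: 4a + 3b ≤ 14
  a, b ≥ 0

Evaluate the objective at each vertex of the feasible region:
  z(0, 0) = 0
  z(3.5, 0) = 59.5
  z(2, 2) = 62  ←
  z(0, 4) = 56
The maximum is at a = 2, b = 2.

a = 2, b = 2, z = 62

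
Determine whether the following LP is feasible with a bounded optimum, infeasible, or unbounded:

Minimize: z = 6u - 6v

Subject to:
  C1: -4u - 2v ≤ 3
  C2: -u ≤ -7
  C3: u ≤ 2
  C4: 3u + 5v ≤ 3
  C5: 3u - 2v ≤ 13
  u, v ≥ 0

Infeasible (no feasible solution exists)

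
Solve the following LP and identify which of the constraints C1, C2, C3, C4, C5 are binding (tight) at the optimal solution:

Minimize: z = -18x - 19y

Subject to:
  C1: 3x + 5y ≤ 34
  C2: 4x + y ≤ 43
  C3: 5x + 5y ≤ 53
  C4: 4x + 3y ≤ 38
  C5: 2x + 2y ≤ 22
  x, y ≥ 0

At x = 8, y = 2, compute slack b - a·x for each constraint:
  C1: 34 − 34 = 0  (binding)
  C2: 43 − 34 = 9  (slack)
  C3: 53 − 50 = 3  (slack)
  C4: 38 − 38 = 0  (binding)
  C5: 22 − 20 = 2  (slack)

Optimal: x = 8, y = 2
Binding: C1, C4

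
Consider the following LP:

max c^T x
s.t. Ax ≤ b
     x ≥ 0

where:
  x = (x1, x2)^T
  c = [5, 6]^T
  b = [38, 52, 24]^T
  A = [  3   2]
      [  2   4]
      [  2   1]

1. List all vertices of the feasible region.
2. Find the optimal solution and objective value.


1. (0, 0), (12, 0), (10, 4), (6, 10), (0, 13)
2. x1 = 6, x2 = 10, z = 90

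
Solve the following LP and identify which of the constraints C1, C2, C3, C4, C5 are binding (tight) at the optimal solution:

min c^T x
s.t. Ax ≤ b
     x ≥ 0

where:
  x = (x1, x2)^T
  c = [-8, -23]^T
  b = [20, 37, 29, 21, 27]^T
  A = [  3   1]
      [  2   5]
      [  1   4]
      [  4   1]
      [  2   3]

At x1 = 1, x2 = 7, compute slack b - a·x for each constraint:
  C1: 20 − 10 = 10  (slack)
  C2: 37 − 37 = 0  (binding)
  C3: 29 − 29 = 0  (binding)
  C4: 21 − 11 = 10  (slack)
  C5: 27 − 23 = 4  (slack)

Optimal: x1 = 1, x2 = 7
Binding: C2, C3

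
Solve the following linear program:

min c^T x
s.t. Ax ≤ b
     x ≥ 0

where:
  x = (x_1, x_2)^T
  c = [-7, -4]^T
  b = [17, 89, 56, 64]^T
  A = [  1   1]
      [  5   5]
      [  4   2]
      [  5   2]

Evaluate the objective at each vertex of the feasible region:
  z(0, 0) = 0
  z(12.8, 0) = -89.6
  z(10, 7) = -98  ←
  z(0, 17) = -68
The minimum is at x_1 = 10, x_2 = 7.

x_1 = 10, x_2 = 7, z = -98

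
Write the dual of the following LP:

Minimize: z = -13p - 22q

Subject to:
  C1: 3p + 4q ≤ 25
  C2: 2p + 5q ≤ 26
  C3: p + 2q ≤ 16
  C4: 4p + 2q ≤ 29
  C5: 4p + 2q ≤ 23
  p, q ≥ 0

Primal min cᵀx s.t. Ax ≤ b, x ≥ 0  →  Dual max −bᵀy s.t. Aᵀy ≥ −c, y ≥ 0.

Maximize: z = -25y1 - 26y2 - 16y3 - 29y4 - 23y5

Subject to:
  3y1 + 2y2 + y3 + 4y4 + 4y5 ≥ 13
  4y1 + 5y2 + 2y3 + 2y4 + 2y5 ≥ 22
  y1, y2, y3, y4, y5 ≥ 0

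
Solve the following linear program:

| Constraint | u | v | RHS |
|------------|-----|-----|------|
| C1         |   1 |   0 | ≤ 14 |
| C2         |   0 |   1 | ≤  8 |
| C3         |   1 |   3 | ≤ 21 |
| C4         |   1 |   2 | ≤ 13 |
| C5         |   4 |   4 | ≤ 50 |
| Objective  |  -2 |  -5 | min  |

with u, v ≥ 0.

Evaluate the objective at each vertex of the feasible region:
  z(0, 0) = 0
  z(12.5, 0) = -25
  z(12, 0.5) = -26.5
  z(0, 6.5) = -32.5  ←
The minimum is at u = 0, v = 6.5.

u = 0, v = 6.5, z = -32.5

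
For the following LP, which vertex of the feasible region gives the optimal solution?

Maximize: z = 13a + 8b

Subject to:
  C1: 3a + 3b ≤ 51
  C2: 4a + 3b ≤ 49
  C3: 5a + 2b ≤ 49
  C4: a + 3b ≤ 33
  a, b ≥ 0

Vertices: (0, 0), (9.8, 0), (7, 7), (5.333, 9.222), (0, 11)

Evaluate the objective at each vertex of the feasible region:
  z(0, 0) = 0
  z(9.8, 0) = 127.4
  z(7, 7) = 147  ←
  z(5.333, 9.222) = 143.1
  z(0, 11) = 88
The maximum is at a = 7, b = 7.

(7, 7)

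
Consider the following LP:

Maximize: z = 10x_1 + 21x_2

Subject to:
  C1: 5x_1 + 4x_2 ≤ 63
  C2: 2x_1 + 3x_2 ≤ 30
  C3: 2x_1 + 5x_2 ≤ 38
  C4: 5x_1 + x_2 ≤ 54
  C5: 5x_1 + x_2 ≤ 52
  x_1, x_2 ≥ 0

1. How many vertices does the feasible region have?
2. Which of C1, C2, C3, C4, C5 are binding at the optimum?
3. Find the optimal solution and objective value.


1. 5
2. C2, C3
3. x_1 = 9, x_2 = 4, z = 174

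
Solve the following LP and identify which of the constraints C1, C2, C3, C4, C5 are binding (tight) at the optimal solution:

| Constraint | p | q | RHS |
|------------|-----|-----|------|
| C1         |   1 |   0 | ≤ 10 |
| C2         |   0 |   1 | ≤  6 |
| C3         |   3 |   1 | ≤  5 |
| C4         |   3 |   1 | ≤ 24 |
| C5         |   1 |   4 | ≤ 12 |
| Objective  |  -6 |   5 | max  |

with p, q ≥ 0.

At p = 0, q = 3, compute slack b - a·x for each constraint:
  C1: 10 − 0 = 10  (slack)
  C2: 6 − 3 = 3  (slack)
  C3: 5 − 3 = 2  (slack)
  C4: 24 − 3 = 21  (slack)
  C5: 12 − 12 = 0  (binding)

Optimal: p = 0, q = 3
Binding: C5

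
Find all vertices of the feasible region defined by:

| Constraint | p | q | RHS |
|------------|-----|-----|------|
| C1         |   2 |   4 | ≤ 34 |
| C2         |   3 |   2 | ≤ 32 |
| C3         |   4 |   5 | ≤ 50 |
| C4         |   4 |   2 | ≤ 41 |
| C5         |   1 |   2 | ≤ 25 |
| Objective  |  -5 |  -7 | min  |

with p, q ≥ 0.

(0, 0), (10.25, 0), (9, 2.5), (8.571, 3.143), (5, 6), (0, 8.5)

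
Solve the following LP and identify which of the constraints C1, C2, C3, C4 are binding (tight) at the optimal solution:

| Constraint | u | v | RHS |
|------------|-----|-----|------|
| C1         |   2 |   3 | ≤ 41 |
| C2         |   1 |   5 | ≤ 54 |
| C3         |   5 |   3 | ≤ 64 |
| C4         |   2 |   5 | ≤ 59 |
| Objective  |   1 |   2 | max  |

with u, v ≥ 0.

At u = 7, v = 9, compute slack b - a·x for each constraint:
  C1: 41 − 41 = 0  (binding)
  C2: 54 − 52 = 2  (slack)
  C3: 64 − 62 = 2  (slack)
  C4: 59 − 59 = 0  (binding)

Optimal: u = 7, v = 9
Binding: C1, C4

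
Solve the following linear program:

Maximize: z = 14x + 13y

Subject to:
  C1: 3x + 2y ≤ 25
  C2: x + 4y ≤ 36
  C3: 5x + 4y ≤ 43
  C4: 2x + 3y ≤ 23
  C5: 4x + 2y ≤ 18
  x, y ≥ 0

Evaluate the objective at each vertex of the feasible region:
  z(0, 0) = 0
  z(4.5, 0) = 63
  z(1, 7) = 105  ←
  z(0, 7.667) = 99.67
The maximum is at x = 1, y = 7.

x = 1, y = 7, z = 105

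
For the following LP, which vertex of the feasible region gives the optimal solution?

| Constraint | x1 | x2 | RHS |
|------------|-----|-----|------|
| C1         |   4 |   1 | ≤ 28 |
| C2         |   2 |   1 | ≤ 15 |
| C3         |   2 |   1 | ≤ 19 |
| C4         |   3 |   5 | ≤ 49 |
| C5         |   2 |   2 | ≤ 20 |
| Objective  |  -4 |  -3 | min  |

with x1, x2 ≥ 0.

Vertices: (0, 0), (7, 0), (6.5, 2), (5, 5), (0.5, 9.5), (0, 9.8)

Evaluate the objective at each vertex of the feasible region:
  z(0, 0) = 0
  z(7, 0) = -28
  z(6.5, 2) = -32
  z(5, 5) = -35  ←
  z(0.5, 9.5) = -30.5
  z(0, 9.8) = -29.4
The minimum is at x1 = 5, x2 = 5.

(5, 5)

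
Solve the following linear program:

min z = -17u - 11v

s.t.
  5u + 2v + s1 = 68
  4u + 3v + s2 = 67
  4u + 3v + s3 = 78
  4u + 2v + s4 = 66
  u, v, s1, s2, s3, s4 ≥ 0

Evaluate the objective at each vertex of the feasible region:
  z(0, 0) = 0
  z(13.6, 0) = -231.2
  z(10, 9) = -269  ←
  z(0, 22.33) = -245.7
The minimum is at u = 10, v = 9.

u = 10, v = 9, z = -269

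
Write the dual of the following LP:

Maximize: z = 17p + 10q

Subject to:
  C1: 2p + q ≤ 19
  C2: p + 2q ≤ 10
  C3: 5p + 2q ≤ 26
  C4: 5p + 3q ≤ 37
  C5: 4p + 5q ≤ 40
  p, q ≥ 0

Primal max cᵀx s.t. Ax ≤ b, x ≥ 0  →  Dual min bᵀy s.t. Aᵀy ≥ c, y ≥ 0.

Minimize: z = 19y1 + 10y2 + 26y3 + 37y4 + 40y5

Subject to:
  2y1 + y2 + 5y3 + 5y4 + 4y5 ≥ 17
  y1 + 2y2 + 2y3 + 3y4 + 5y5 ≥ 10
  y1, y2, y3, y4, y5 ≥ 0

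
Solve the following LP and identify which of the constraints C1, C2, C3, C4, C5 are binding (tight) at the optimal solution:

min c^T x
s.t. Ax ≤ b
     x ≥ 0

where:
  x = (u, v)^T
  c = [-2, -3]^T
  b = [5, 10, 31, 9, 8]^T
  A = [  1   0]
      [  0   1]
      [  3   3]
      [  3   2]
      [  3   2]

At u = 0, v = 4, compute slack b - a·x for each constraint:
  C1: 5 − 0 = 5  (slack)
  C2: 10 − 4 = 6  (slack)
  C3: 31 − 12 = 19  (slack)
  C4: 9 − 8 = 1  (slack)
  C5: 8 − 8 = 0  (binding)

Optimal: u = 0, v = 4
Binding: C5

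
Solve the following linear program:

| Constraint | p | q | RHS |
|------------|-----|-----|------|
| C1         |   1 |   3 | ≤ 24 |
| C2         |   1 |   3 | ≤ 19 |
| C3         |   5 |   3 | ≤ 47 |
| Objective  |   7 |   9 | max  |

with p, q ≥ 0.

Evaluate the objective at each vertex of the feasible region:
  z(0, 0) = 0
  z(9.4, 0) = 65.8
  z(7, 4) = 85  ←
  z(0, 6.333) = 57
The maximum is at p = 7, q = 4.

p = 7, q = 4, z = 85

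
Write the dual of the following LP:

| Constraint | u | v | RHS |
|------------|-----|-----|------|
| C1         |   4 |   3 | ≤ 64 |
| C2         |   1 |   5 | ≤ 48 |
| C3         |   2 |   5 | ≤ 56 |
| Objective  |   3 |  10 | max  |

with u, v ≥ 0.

Primal max cᵀx s.t. Ax ≤ b, x ≥ 0  →  Dual min bᵀy s.t. Aᵀy ≥ c, y ≥ 0.

Minimize: z = 64y1 + 48y2 + 56y3

Subject to:
  4y1 + y2 + 2y3 ≥ 3
  3y1 + 5y2 + 5y3 ≥ 10
  y1, y2, y3 ≥ 0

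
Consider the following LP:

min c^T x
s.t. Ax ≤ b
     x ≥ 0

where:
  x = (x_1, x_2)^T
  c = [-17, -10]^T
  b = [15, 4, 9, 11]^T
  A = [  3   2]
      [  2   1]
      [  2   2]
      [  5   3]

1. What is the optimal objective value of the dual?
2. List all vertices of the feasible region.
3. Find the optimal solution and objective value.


1. -37
2. (0, 0), (2, 0), (1, 2), (0, 3.667)
3. x_1 = 1, x_2 = 2, z = -37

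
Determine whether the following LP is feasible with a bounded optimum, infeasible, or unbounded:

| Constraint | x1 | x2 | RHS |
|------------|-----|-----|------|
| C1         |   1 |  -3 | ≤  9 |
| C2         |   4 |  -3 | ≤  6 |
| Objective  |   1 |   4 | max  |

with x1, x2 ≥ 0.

Unbounded (objective can increase without bound)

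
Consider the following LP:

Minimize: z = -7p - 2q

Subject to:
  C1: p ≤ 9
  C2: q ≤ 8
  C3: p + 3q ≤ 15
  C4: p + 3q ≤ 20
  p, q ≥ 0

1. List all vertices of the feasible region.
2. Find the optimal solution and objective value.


1. (0, 0), (9, 0), (9, 2), (0, 5)
2. p = 9, q = 2, z = -67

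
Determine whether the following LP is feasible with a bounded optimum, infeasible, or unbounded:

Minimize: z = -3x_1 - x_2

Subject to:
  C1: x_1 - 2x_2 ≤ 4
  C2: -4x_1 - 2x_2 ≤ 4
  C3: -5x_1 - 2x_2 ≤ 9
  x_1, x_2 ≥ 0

Unbounded (objective can decrease without bound)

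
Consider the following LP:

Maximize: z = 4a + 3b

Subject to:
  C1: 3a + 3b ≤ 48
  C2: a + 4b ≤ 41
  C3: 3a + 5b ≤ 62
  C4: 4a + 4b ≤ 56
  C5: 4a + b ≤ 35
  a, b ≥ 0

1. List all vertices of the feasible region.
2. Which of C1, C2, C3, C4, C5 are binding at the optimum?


1. (0, 0), (8.75, 0), (7, 7), (5, 9), (0, 10.25)
2. C4, C5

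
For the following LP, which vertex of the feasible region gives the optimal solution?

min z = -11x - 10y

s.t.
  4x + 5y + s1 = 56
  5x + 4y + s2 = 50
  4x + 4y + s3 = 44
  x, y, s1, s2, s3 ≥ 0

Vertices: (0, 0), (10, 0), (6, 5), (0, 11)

Evaluate the objective at each vertex of the feasible region:
  z(0, 0) = 0
  z(10, 0) = -110
  z(6, 5) = -116  ←
  z(0, 11) = -110
The minimum is at x = 6, y = 5.

(6, 5)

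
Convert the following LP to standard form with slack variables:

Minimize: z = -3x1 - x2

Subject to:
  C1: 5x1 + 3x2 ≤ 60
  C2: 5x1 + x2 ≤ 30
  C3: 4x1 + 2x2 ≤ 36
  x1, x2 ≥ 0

min z = -3x1 - x2

s.t.
  5x1 + 3x2 + s1 = 60
  5x1 + x2 + s2 = 30
  4x1 + 2x2 + s3 = 36
  x1, x2, s1, s2, s3 ≥ 0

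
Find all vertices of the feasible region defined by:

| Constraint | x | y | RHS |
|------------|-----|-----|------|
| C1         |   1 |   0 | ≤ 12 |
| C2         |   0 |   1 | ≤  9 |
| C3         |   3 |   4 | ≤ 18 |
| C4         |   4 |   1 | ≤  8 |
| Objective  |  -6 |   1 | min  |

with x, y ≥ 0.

(0, 0), (2, 0), (1.077, 3.692), (0, 4.5)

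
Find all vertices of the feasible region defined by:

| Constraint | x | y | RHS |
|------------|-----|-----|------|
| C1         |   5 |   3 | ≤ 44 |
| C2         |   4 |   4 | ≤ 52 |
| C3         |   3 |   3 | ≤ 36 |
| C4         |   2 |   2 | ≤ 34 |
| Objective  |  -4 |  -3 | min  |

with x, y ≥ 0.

(0, 0), (8.8, 0), (4, 8), (0, 12)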